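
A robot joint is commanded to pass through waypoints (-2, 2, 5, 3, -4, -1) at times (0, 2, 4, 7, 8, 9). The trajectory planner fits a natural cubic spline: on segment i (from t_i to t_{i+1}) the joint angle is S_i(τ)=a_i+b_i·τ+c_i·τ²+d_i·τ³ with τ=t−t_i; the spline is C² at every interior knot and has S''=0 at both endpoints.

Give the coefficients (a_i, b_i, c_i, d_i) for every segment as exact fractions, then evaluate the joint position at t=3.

  seg 0: a=-2 b=3424/1551 c=0 d=-161/3102
  seg 1: a=2 b=2458/1551 c=-161/517 d=1669/12408
  seg 2: a=5 b=6059/3102 c=1025/2068 d=-2831/6204
  seg 3: a=3 b=-45869/6204 c=-1867/517 d=24845/6204
  seg 4: a=-4 b=-8071/3102 c=17377/2068 d=-17377/6204
S(3) = 14095/4136

Δ: Δ0=2, Δ1=3/2, Δ2=-2/3, Δ3=-7, Δ4=3
row 1: diag=8, rhs=-3; c'=1/4, d'=-3/8
row 2: denom=10−2·1/4=19/2; d'=(-13−2·-3/8)/(19/2)=-49/38
row 3: denom=8−3·6/19=134/19; d'=(-38−3·-49/38)/(134/19)=-1297/268
row 4: denom=4−1·19/134=517/134; d'=(60−1·-1297/268)/(517/134)=17377/1034
back: M4=17377/1034
back: M3=-1297/268−19/134·17377/1034=-3734/517
back: M2=-49/38−6/19·-3734/517=1025/1034
back: M1=-3/8−1/4·1025/1034=-322/517
M: M0=0, M1=-322/517, M2=1025/1034, M3=-3734/517, M4=17377/1034, M5=0
seg 0: a=-2, c=M0/2=0, d=(M1−M0)/(6·2)=-161/3102, b=Δ0−h0·(2M0+M1)/6=3424/1551
seg 1: a=2, c=M1/2=-161/517, d=(M2−M1)/(6·2)=1669/12408, b=Δ1−h1·(2M1+M2)/6=2458/1551
seg 2: a=5, c=M2/2=1025/2068, d=(M3−M2)/(6·3)=-2831/6204, b=Δ2−h2·(2M2+M3)/6=6059/3102
seg 3: a=3, c=M3/2=-1867/517, d=(M4−M3)/(6·1)=24845/6204, b=Δ3−h3·(2M3+M4)/6=-45869/6204
seg 4: a=-4, c=M4/2=17377/2068, d=(M5−M4)/(6·1)=-17377/6204, b=Δ4−h4·(2M4+M5)/6=-8071/3102
t_q=3 → seg 1, τ=1; S=2+2458/1551·τ+-161/517·τ²+1669/12408·τ³=14095/4136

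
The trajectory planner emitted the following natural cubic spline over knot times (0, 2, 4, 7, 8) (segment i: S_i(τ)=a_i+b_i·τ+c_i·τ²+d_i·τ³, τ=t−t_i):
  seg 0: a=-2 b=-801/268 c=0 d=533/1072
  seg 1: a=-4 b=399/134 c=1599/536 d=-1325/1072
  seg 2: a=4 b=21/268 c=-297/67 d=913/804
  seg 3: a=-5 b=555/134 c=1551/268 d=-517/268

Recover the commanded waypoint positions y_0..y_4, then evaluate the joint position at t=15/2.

y_0 = S_0(0) = a_0 = -2
y_1 = S_1(0) = a_1 = -4
y_2 = S_2(0) = a_2 = 4
y_3 = S_3(0) = a_3 = -5
y_4 = S_3(1) = 3
t_q=15/2 is in segment 3 (τ=1/2); S_3(τ)=-3695/2144

y_0=-2 y_1=-4 y_2=4 y_3=-5 y_4=3
S(15/2) = -3695/2144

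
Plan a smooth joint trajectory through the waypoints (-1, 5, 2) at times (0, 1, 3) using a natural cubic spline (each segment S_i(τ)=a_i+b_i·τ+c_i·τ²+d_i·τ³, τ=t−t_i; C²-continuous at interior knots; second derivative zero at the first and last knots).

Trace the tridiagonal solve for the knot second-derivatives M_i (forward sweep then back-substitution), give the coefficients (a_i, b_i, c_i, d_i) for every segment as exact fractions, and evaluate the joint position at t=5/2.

  seg 0: a=-1 b=29/4 c=0 d=-5/4
  seg 1: a=5 b=7/2 c=-15/4 d=5/8
S(5/2) = 251/64

Δ: Δ0=6, Δ1=-3/2
row 1: diag=6, rhs=-45; c'=1/3, d'=-15/2
back: M1=-15/2
M: M0=0, M1=-15/2, M2=0
seg 0: a=-1, c=M0/2=0, d=(M1−M0)/(6·1)=-5/4, b=Δ0−h0·(2M0+M1)/6=29/4
seg 1: a=5, c=M1/2=-15/4, d=(M2−M1)/(6·2)=5/8, b=Δ1−h1·(2M1+M2)/6=7/2
t_q=5/2 → seg 1, τ=3/2; S=5+7/2·τ+-15/4·τ²+5/8·τ³=251/64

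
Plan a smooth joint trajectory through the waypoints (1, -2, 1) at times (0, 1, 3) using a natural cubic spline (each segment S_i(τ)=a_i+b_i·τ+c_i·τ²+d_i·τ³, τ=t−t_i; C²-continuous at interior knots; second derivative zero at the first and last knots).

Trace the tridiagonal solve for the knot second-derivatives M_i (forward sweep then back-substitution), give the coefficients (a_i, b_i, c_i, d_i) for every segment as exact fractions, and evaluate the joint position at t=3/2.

  seg 0: a=1 b=-15/4 c=0 d=3/4
  seg 1: a=-2 b=-3/2 c=9/4 d=-3/8
S(3/2) = -143/64

Δ: Δ0=-3, Δ1=3/2
row 1: diag=6, rhs=27; c'=1/3, d'=9/2
back: M1=9/2
M: M0=0, M1=9/2, M2=0
seg 0: a=1, c=M0/2=0, d=(M1−M0)/(6·1)=3/4, b=Δ0−h0·(2M0+M1)/6=-15/4
seg 1: a=-2, c=M1/2=9/4, d=(M2−M1)/(6·2)=-3/8, b=Δ1−h1·(2M1+M2)/6=-3/2
t_q=3/2 → seg 1, τ=1/2; S=-2+-3/2·τ+9/4·τ²+-3/8·τ³=-143/64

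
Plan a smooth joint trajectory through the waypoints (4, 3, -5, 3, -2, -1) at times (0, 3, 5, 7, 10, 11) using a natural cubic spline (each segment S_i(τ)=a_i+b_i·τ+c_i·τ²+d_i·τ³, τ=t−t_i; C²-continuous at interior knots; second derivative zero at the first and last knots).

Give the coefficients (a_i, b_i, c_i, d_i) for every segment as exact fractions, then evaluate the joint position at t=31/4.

  seg 0: a=4 b=2063/1269 c=0 d=-2486/11421
  seg 1: a=3 b=-5395/1269 c=-2486/1269 d=5291/5076
  seg 2: a=-5 b=178/423 c=10901/2538 d=-6359/5076
  seg 3: a=3 b=3259/1269 c=-4088/1269 d=6890/11421
  seg 4: a=-2 b=-599/1269 c=934/423 d=-934/1269
S(31/4) = 15199/4512

Δ: Δ0=-1/3, Δ1=-4, Δ2=4, Δ3=-5/3, Δ4=1
row 1: diag=10, rhs=-22; c'=1/5, d'=-11/5
row 2: denom=8−2·1/5=38/5; d'=(48−2·-11/5)/(38/5)=131/19
row 3: denom=10−2·5/19=180/19; d'=(-34−2·131/19)/(180/19)=-227/45
row 4: denom=8−3·19/60=141/20; d'=(16−3·-227/45)/(141/20)=1868/423
back: M4=1868/423
back: M3=-227/45−19/60·1868/423=-8176/1269
back: M2=131/19−5/19·-8176/1269=10901/1269
back: M1=-11/5−1/5·10901/1269=-4972/1269
M: M0=0, M1=-4972/1269, M2=10901/1269, M3=-8176/1269, M4=1868/423, M5=0
seg 0: a=4, c=M0/2=0, d=(M1−M0)/(6·3)=-2486/11421, b=Δ0−h0·(2M0+M1)/6=2063/1269
seg 1: a=3, c=M1/2=-2486/1269, d=(M2−M1)/(6·2)=5291/5076, b=Δ1−h1·(2M1+M2)/6=-5395/1269
seg 2: a=-5, c=M2/2=10901/2538, d=(M3−M2)/(6·2)=-6359/5076, b=Δ2−h2·(2M2+M3)/6=178/423
seg 3: a=3, c=M3/2=-4088/1269, d=(M4−M3)/(6·3)=6890/11421, b=Δ3−h3·(2M3+M4)/6=3259/1269
seg 4: a=-2, c=M4/2=934/423, d=(M5−M4)/(6·1)=-934/1269, b=Δ4−h4·(2M4+M5)/6=-599/1269
t_q=31/4 → seg 3, τ=3/4; S=3+3259/1269·τ+-4088/1269·τ²+6890/11421·τ³=15199/4512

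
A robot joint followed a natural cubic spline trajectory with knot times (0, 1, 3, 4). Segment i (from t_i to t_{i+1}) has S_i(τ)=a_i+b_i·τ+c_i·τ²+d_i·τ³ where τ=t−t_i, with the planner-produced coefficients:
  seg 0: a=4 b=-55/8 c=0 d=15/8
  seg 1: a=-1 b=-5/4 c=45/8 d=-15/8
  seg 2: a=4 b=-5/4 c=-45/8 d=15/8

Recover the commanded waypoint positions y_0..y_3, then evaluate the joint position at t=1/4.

y_0=4 y_1=-1 y_2=4 y_3=-1
S(1/4) = 1183/512

y_0 = S_0(0) = a_0 = 4
y_1 = S_1(0) = a_1 = -1
y_2 = S_2(0) = a_2 = 4
y_3 = S_2(1) = -1
t_q=1/4 is in segment 0 (τ=1/4); S_0(τ)=1183/512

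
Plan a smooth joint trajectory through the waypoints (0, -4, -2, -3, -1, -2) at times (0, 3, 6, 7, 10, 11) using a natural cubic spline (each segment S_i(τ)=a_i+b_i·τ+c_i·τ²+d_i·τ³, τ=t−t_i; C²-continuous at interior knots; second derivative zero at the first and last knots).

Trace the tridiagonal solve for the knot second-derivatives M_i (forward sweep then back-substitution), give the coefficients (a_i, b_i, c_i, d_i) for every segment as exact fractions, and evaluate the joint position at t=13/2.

Δ: Δ0=-4/3, Δ1=2/3, Δ2=-1, Δ3=2/3, Δ4=-1
row 1: diag=12, rhs=12; c'=1/4, d'=1
row 2: denom=8−3·1/4=29/4; d'=(-10−3·1)/(29/4)=-52/29
row 3: denom=8−1·4/29=228/29; d'=(10−1·-52/29)/(228/29)=3/2
row 4: denom=8−3·29/76=521/76; d'=(-10−3·3/2)/(521/76)=-1102/521
back: M4=-1102/521
back: M3=3/2−29/76·-1102/521=1202/521
back: M2=-52/29−4/29·1202/521=-1100/521
back: M1=1−1/4·-1100/521=796/521
M: M0=0, M1=796/521, M2=-1100/521, M3=1202/521, M4=-1102/521, M5=0
seg 0: a=0, c=M0/2=0, d=(M1−M0)/(6·3)=398/4689, b=Δ0−h0·(2M0+M1)/6=-3278/1563
seg 1: a=-4, c=M1/2=398/521, d=(M2−M1)/(6·3)=-316/1563, b=Δ1−h1·(2M1+M2)/6=304/1563
seg 2: a=-2, c=M2/2=-550/521, d=(M3−M2)/(6·1)=1151/1563, b=Δ2−h2·(2M2+M3)/6=-1064/1563
seg 3: a=-3, c=M3/2=601/521, d=(M4−M3)/(6·3)=-128/521, b=Δ3−h3·(2M3+M4)/6=-911/1563
seg 4: a=-1, c=M4/2=-551/521, d=(M5−M4)/(6·1)=551/1563, b=Δ4−h4·(2M4+M5)/6=-461/1563
t_q=13/2 → seg 2, τ=1/2; S=-2+-1064/1563·τ+-550/521·τ²+1151/1563·τ³=-10471/4168

  seg 0: a=0 b=-3278/1563 c=0 d=398/4689
  seg 1: a=-4 b=304/1563 c=398/521 d=-316/1563
  seg 2: a=-2 b=-1064/1563 c=-550/521 d=1151/1563
  seg 3: a=-3 b=-911/1563 c=601/521 d=-128/521
  seg 4: a=-1 b=-461/1563 c=-551/521 d=551/1563
S(13/2) = -10471/4168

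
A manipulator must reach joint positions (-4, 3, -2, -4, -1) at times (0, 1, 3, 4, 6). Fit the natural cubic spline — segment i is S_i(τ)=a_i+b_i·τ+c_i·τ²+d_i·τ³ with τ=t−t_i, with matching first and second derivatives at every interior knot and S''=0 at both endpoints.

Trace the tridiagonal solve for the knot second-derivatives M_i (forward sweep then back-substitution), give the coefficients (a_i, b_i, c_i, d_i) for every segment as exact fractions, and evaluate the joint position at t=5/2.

Δ: Δ0=7, Δ1=-5/2, Δ2=-2, Δ3=3/2
row 1: diag=6, rhs=-57; c'=1/3, d'=-19/2
row 2: denom=6−2·1/3=16/3; d'=(3−2·-19/2)/(16/3)=33/8
row 3: denom=6−1·3/16=93/16; d'=(21−1·33/8)/(93/16)=90/31
back: M3=90/31
back: M2=33/8−3/16·90/31=111/31
back: M1=-19/2−1/3·111/31=-663/62
M: M0=0, M1=-663/62, M2=111/31, M3=90/31, M4=0
seg 0: a=-4, c=M0/2=0, d=(M1−M0)/(6·1)=-221/124, b=Δ0−h0·(2M0+M1)/6=1089/124
seg 1: a=3, c=M1/2=-663/124, d=(M2−M1)/(6·2)=295/248, b=Δ1−h1·(2M1+M2)/6=213/62
seg 2: a=-2, c=M2/2=111/62, d=(M3−M2)/(6·1)=-7/62, b=Δ2−h2·(2M2+M3)/6=-114/31
seg 3: a=-4, c=M3/2=45/31, d=(M4−M3)/(6·2)=-15/62, b=Δ3−h3·(2M3+M4)/6=-27/62
t_q=5/2 → seg 1, τ=3/2; S=3+213/62·τ+-663/124·τ²+295/248·τ³=273/1984

  seg 0: a=-4 b=1089/124 c=0 d=-221/124
  seg 1: a=3 b=213/62 c=-663/124 d=295/248
  seg 2: a=-2 b=-114/31 c=111/62 d=-7/62
  seg 3: a=-4 b=-27/62 c=45/31 d=-15/62
S(5/2) = 273/1984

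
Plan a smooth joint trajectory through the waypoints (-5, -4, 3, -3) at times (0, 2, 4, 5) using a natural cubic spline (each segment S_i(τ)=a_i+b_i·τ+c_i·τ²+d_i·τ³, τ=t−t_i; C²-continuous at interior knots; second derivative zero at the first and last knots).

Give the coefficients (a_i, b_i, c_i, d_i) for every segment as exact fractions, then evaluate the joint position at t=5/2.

Δ: Δ0=1/2, Δ1=7/2, Δ2=-6
row 1: diag=8, rhs=18; c'=1/4, d'=9/4
row 2: denom=6−2·1/4=11/2; d'=(-57−2·9/4)/(11/2)=-123/11
back: M2=-123/11
back: M1=9/4−1/4·-123/11=111/22
M: M0=0, M1=111/22, M2=-123/11, M3=0
seg 0: a=-5, c=M0/2=0, d=(M1−M0)/(6·2)=37/88, b=Δ0−h0·(2M0+M1)/6=-13/11
seg 1: a=-4, c=M1/2=111/44, d=(M2−M1)/(6·2)=-119/88, b=Δ1−h1·(2M1+M2)/6=85/22
seg 2: a=3, c=M2/2=-123/22, d=(M3−M2)/(6·1)=41/22, b=Δ2−h2·(2M2+M3)/6=-25/11
t_q=5/2 → seg 1, τ=1/2; S=-4+85/22·τ+111/44·τ²+-119/88·τ³=-1131/704

  seg 0: a=-5 b=-13/11 c=0 d=37/88
  seg 1: a=-4 b=85/22 c=111/44 d=-119/88
  seg 2: a=3 b=-25/11 c=-123/22 d=41/22
S(5/2) = -1131/704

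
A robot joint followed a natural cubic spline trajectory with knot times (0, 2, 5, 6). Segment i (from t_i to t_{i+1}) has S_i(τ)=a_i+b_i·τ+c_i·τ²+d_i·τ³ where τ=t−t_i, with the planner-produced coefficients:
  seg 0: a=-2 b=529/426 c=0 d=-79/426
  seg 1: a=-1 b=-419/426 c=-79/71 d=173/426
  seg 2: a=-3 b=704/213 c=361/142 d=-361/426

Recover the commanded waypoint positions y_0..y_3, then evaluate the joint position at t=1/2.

y_0=-2 y_1=-1 y_2=-3 y_3=2
S(1/2) = -1593/1136

y_0 = S_0(0) = a_0 = -2
y_1 = S_1(0) = a_1 = -1
y_2 = S_2(0) = a_2 = -3
y_3 = S_2(1) = 2
t_q=1/2 is in segment 0 (τ=1/2); S_0(τ)=-1593/1136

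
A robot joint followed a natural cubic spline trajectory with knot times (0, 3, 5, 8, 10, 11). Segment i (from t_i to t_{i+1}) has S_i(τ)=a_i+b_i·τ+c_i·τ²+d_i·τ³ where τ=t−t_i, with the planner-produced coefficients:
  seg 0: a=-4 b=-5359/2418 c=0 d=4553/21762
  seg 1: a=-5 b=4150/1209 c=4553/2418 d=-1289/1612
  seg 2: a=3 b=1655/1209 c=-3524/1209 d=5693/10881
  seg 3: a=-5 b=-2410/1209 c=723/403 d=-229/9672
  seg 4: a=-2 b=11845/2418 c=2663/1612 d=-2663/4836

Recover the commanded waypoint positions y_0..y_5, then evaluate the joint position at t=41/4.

y_0 = S_0(0) = a_0 = -4
y_1 = S_1(0) = a_1 = -5
y_2 = S_2(0) = a_2 = 3
y_3 = S_3(0) = a_3 = -5
y_4 = S_4(0) = a_4 = -2
y_5 = S_4(1) = 4
t_q=41/4 is in segment 4 (τ=1/4); S_4(τ)=-70225/103168

y_0=-4 y_1=-5 y_2=3 y_3=-5 y_4=-2 y_5=4
S(41/4) = -70225/103168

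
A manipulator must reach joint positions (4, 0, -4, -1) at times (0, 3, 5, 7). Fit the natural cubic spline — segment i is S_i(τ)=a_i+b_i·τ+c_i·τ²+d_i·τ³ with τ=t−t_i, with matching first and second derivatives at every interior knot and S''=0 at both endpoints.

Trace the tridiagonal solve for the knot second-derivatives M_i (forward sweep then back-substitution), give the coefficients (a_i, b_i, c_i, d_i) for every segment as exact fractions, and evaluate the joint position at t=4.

Δ: Δ0=-4/3, Δ1=-2, Δ2=3/2
row 1: diag=10, rhs=-4; c'=1/5, d'=-2/5
row 2: denom=8−2·1/5=38/5; d'=(21−2·-2/5)/(38/5)=109/38
back: M2=109/38
back: M1=-2/5−1/5·109/38=-37/38
M: M0=0, M1=-37/38, M2=109/38, M3=0
seg 0: a=4, c=M0/2=0, d=(M1−M0)/(6·3)=-37/684, b=Δ0−h0·(2M0+M1)/6=-193/228
seg 1: a=0, c=M1/2=-37/76, d=(M2−M1)/(6·2)=73/228, b=Δ1−h1·(2M1+M2)/6=-263/114
seg 2: a=-4, c=M2/2=109/76, d=(M3−M2)/(6·2)=-109/456, b=Δ2−h2·(2M2+M3)/6=-47/114
t_q=4 → seg 1, τ=1; S=0+-263/114·τ+-37/76·τ²+73/228·τ³=-47/19

  seg 0: a=4 b=-193/228 c=0 d=-37/684
  seg 1: a=0 b=-263/114 c=-37/76 d=73/228
  seg 2: a=-4 b=-47/114 c=109/76 d=-109/456
S(4) = -47/19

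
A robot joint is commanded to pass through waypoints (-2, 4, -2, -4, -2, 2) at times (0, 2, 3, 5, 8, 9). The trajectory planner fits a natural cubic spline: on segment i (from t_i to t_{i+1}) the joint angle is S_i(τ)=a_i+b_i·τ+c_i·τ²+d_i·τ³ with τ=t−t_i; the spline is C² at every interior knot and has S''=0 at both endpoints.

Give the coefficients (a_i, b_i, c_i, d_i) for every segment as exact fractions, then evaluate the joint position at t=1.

  seg 0: a=-2 b=44003/6879 c=0 d=-11683/13758
  seg 1: a=4 b=-26095/6879 c=-11683/2293 d=19870/6879
  seg 2: a=-2 b=-36583/6879 c=8187/2293 d=-9709/13758
  seg 3: a=-4 b=3407/6879 c=-1522/2293 d=551/2293
  seg 4: a=-2 b=20642/6879 c=3437/2293 d=-3437/6879
S(1) = 16269/4586

Δ: Δ0=3, Δ1=-6, Δ2=-1, Δ3=2/3, Δ4=4
row 1: diag=6, rhs=-54; c'=1/6, d'=-9
row 2: denom=6−1·1/6=35/6; d'=(30−1·-9)/(35/6)=234/35
row 3: denom=10−2·12/35=326/35; d'=(10−2·234/35)/(326/35)=-59/163
row 4: denom=8−3·105/326=2293/326; d'=(20−3·-59/163)/(2293/326)=6874/2293
back: M4=6874/2293
back: M3=-59/163−105/326·6874/2293=-3044/2293
back: M2=234/35−12/35·-3044/2293=16374/2293
back: M1=-9−1/6·16374/2293=-23366/2293
M: M0=0, M1=-23366/2293, M2=16374/2293, M3=-3044/2293, M4=6874/2293, M5=0
seg 0: a=-2, c=M0/2=0, d=(M1−M0)/(6·2)=-11683/13758, b=Δ0−h0·(2M0+M1)/6=44003/6879
seg 1: a=4, c=M1/2=-11683/2293, d=(M2−M1)/(6·1)=19870/6879, b=Δ1−h1·(2M1+M2)/6=-26095/6879
seg 2: a=-2, c=M2/2=8187/2293, d=(M3−M2)/(6·2)=-9709/13758, b=Δ2−h2·(2M2+M3)/6=-36583/6879
seg 3: a=-4, c=M3/2=-1522/2293, d=(M4−M3)/(6·3)=551/2293, b=Δ3−h3·(2M3+M4)/6=3407/6879
seg 4: a=-2, c=M4/2=3437/2293, d=(M5−M4)/(6·1)=-3437/6879, b=Δ4−h4·(2M4+M5)/6=20642/6879
t_q=1 → seg 0, τ=1; S=-2+44003/6879·τ+0·τ²+-11683/13758·τ³=16269/4586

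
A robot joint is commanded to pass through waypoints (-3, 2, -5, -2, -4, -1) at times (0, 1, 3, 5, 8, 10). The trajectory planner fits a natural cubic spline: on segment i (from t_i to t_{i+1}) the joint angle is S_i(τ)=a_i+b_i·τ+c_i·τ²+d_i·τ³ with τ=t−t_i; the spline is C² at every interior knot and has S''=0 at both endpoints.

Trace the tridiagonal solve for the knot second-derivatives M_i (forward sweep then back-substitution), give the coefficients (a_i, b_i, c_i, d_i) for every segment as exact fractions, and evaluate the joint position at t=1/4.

Δ: Δ0=5, Δ1=-7/2, Δ2=3/2, Δ3=-2/3, Δ4=3/2
row 1: diag=6, rhs=-51; c'=1/3, d'=-17/2
row 2: denom=8−2·1/3=22/3; d'=(30−2·-17/2)/(22/3)=141/22
row 3: denom=10−2·3/11=104/11; d'=(-13−2·141/22)/(104/11)=-71/26
row 4: denom=10−3·33/104=941/104; d'=(13−3·-71/26)/(941/104)=2204/941
back: M4=2204/941
back: M3=-71/26−33/104·2204/941=-3269/941
back: M2=141/22−3/11·-3269/941=13845/1882
back: M1=-17/2−1/3·13845/1882=-10306/941
M: M0=0, M1=-10306/941, M2=13845/1882, M3=-3269/941, M4=2204/941, M5=0
seg 0: a=-3, c=M0/2=0, d=(M1−M0)/(6·1)=-5153/2823, b=Δ0−h0·(2M0+M1)/6=19268/2823
seg 1: a=2, c=M1/2=-5153/941, d=(M2−M1)/(6·2)=34457/22584, b=Δ1−h1·(2M1+M2)/6=3809/2823
seg 2: a=-5, c=M2/2=13845/3764, d=(M3−M2)/(6·2)=-20383/22584, b=Δ2−h2·(2M2+M3)/6=-12683/5646
seg 3: a=-2, c=M3/2=-3269/1882, d=(M4−M3)/(6·3)=5473/16938, b=Δ3−h3·(2M3+M4)/6=4619/2823
seg 4: a=-4, c=M4/2=1102/941, d=(M5−M4)/(6·2)=-551/2823, b=Δ4−h4·(2M4+M5)/6=-347/5646
t_q=1/4 → seg 0, τ=1/4; S=-3+19268/2823·τ+0·τ²+-5153/2823·τ³=-79627/60224

  seg 0: a=-3 b=19268/2823 c=0 d=-5153/2823
  seg 1: a=2 b=3809/2823 c=-5153/941 d=34457/22584
  seg 2: a=-5 b=-12683/5646 c=13845/3764 d=-20383/22584
  seg 3: a=-2 b=4619/2823 c=-3269/1882 d=5473/16938
  seg 4: a=-4 b=-347/5646 c=1102/941 d=-551/2823
S(1/4) = -79627/60224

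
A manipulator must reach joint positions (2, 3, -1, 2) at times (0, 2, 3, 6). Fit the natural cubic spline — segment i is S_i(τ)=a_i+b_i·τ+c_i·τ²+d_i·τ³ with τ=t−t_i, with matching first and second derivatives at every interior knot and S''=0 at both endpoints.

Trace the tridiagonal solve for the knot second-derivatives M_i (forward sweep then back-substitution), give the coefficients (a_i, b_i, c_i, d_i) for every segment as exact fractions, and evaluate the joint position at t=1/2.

  seg 0: a=2 b=211/94 c=0 d=-41/94
  seg 1: a=3 b=-281/94 c=-123/47 d=151/94
  seg 2: a=-1 b=-160/47 c=207/94 d=-23/94
S(1/2) = 2307/752

Δ: Δ0=1/2, Δ1=-4, Δ2=1
row 1: diag=6, rhs=-27; c'=1/6, d'=-9/2
row 2: denom=8−1·1/6=47/6; d'=(30−1·-9/2)/(47/6)=207/47
back: M2=207/47
back: M1=-9/2−1/6·207/47=-246/47
M: M0=0, M1=-246/47, M2=207/47, M3=0
seg 0: a=2, c=M0/2=0, d=(M1−M0)/(6·2)=-41/94, b=Δ0−h0·(2M0+M1)/6=211/94
seg 1: a=3, c=M1/2=-123/47, d=(M2−M1)/(6·1)=151/94, b=Δ1−h1·(2M1+M2)/6=-281/94
seg 2: a=-1, c=M2/2=207/94, d=(M3−M2)/(6·3)=-23/94, b=Δ2−h2·(2M2+M3)/6=-160/47
t_q=1/2 → seg 0, τ=1/2; S=2+211/94·τ+0·τ²+-41/94·τ³=2307/752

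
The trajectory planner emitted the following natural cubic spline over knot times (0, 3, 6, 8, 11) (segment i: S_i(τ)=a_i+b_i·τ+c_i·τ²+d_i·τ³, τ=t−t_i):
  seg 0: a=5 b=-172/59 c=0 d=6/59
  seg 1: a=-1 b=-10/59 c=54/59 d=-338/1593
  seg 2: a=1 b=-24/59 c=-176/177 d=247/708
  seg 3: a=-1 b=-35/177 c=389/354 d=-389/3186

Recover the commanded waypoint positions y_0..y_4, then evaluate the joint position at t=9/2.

y_0=5 y_1=-1 y_2=1 y_3=-1 y_4=5
S(9/2) = 21/236

y_0 = S_0(0) = a_0 = 5
y_1 = S_1(0) = a_1 = -1
y_2 = S_2(0) = a_2 = 1
y_3 = S_3(0) = a_3 = -1
y_4 = S_3(3) = 5
t_q=9/2 is in segment 1 (τ=3/2); S_1(τ)=21/236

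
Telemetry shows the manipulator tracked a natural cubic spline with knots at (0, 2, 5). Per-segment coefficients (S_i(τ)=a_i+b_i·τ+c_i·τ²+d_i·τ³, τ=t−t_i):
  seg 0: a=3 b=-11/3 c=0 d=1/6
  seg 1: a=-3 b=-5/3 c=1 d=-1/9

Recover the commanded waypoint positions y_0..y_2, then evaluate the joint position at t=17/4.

y_0=3 y_1=-3 y_2=-2
S(17/4) = -189/64

y_0 = S_0(0) = a_0 = 3
y_1 = S_1(0) = a_1 = -3
y_2 = S_1(3) = -2
t_q=17/4 is in segment 1 (τ=9/4); S_1(τ)=-189/64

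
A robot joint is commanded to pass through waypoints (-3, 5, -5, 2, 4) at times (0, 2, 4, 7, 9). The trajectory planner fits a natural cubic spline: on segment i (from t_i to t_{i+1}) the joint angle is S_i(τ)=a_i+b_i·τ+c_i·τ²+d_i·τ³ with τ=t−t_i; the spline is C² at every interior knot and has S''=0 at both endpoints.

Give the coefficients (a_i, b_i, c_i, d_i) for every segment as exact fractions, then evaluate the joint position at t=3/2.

  seg 0: a=-3 b=7049/1032 c=0 d=-2921/4128
  seg 1: a=5 b=-857/516 c=-2921/688 d=5317/4128
  seg 2: a=-5 b=-3289/1032 c=599/172 d=-565/1032
  seg 3: a=2 b=755/258 c=-497/344 d=497/2064
S(3/2) = 53471/11008

Δ: Δ0=4, Δ1=-5, Δ2=7/3, Δ3=1
row 1: diag=8, rhs=-54; c'=1/4, d'=-27/4
row 2: denom=10−2·1/4=19/2; d'=(44−2·-27/4)/(19/2)=115/19
row 3: denom=10−3·6/19=172/19; d'=(-8−3·115/19)/(172/19)=-497/172
back: M3=-497/172
back: M2=115/19−6/19·-497/172=599/86
back: M1=-27/4−1/4·599/86=-2921/344
M: M0=0, M1=-2921/344, M2=599/86, M3=-497/172, M4=0
seg 0: a=-3, c=M0/2=0, d=(M1−M0)/(6·2)=-2921/4128, b=Δ0−h0·(2M0+M1)/6=7049/1032
seg 1: a=5, c=M1/2=-2921/688, d=(M2−M1)/(6·2)=5317/4128, b=Δ1−h1·(2M1+M2)/6=-857/516
seg 2: a=-5, c=M2/2=599/172, d=(M3−M2)/(6·3)=-565/1032, b=Δ2−h2·(2M2+M3)/6=-3289/1032
seg 3: a=2, c=M3/2=-497/344, d=(M4−M3)/(6·2)=497/2064, b=Δ3−h3·(2M3+M4)/6=755/258
t_q=3/2 → seg 0, τ=3/2; S=-3+7049/1032·τ+0·τ²+-2921/4128·τ³=53471/11008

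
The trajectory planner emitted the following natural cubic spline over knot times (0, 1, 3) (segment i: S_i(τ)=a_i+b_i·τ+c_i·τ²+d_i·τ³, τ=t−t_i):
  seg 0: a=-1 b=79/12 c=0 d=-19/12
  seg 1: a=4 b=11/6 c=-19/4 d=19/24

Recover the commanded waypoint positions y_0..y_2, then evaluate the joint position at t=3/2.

y_0=-1 y_1=4 y_2=-5
S(3/2) = 245/64

y_0 = S_0(0) = a_0 = -1
y_1 = S_1(0) = a_1 = 4
y_2 = S_1(2) = -5
t_q=3/2 is in segment 1 (τ=1/2); S_1(τ)=245/64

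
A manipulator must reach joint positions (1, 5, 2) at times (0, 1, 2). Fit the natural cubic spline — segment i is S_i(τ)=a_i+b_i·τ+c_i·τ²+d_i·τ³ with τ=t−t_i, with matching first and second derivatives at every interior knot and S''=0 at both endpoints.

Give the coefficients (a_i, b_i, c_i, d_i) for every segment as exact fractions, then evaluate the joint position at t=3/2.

Δ: Δ0=4, Δ1=-3
row 1: diag=4, rhs=-42; c'=1/4, d'=-21/2
back: M1=-21/2
M: M0=0, M1=-21/2, M2=0
seg 0: a=1, c=M0/2=0, d=(M1−M0)/(6·1)=-7/4, b=Δ0−h0·(2M0+M1)/6=23/4
seg 1: a=5, c=M1/2=-21/4, d=(M2−M1)/(6·1)=7/4, b=Δ1−h1·(2M1+M2)/6=1/2
t_q=3/2 → seg 1, τ=1/2; S=5+1/2·τ+-21/4·τ²+7/4·τ³=133/32

  seg 0: a=1 b=23/4 c=0 d=-7/4
  seg 1: a=5 b=1/2 c=-21/4 d=7/4
S(3/2) = 133/32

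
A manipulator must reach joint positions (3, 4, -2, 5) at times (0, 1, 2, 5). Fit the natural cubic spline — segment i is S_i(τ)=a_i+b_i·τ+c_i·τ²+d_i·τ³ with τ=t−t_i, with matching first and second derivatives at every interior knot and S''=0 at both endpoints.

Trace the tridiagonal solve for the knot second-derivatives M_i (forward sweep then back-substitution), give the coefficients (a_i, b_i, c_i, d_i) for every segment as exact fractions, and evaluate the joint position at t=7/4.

  seg 0: a=3 b=286/93 c=0 d=-193/93
  seg 1: a=4 b=-293/93 c=-193/31 d=314/93
  seg 2: a=-2 b=-509/93 c=121/31 d=-121/279
S(7/4) = -437/992

Δ: Δ0=1, Δ1=-6, Δ2=7/3
row 1: diag=4, rhs=-42; c'=1/4, d'=-21/2
row 2: denom=8−1·1/4=31/4; d'=(50−1·-21/2)/(31/4)=242/31
back: M2=242/31
back: M1=-21/2−1/4·242/31=-386/31
M: M0=0, M1=-386/31, M2=242/31, M3=0
seg 0: a=3, c=M0/2=0, d=(M1−M0)/(6·1)=-193/93, b=Δ0−h0·(2M0+M1)/6=286/93
seg 1: a=4, c=M1/2=-193/31, d=(M2−M1)/(6·1)=314/93, b=Δ1−h1·(2M1+M2)/6=-293/93
seg 2: a=-2, c=M2/2=121/31, d=(M3−M2)/(6·3)=-121/279, b=Δ2−h2·(2M2+M3)/6=-509/93
t_q=7/4 → seg 1, τ=3/4; S=4+-293/93·τ+-193/31·τ²+314/93·τ³=-437/992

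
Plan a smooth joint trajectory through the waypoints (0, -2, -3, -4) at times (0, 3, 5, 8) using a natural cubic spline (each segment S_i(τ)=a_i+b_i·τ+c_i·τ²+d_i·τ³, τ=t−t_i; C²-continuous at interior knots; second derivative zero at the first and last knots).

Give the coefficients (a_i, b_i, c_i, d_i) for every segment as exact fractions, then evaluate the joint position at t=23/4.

  seg 0: a=0 b=-17/24 c=0 d=1/216
  seg 1: a=-2 b=-7/12 c=1/24 d=0
  seg 2: a=-3 b=-5/12 c=1/24 d=-1/216
S(23/4) = -1685/512

Δ: Δ0=-2/3, Δ1=-1/2, Δ2=-1/3
row 1: diag=10, rhs=1; c'=1/5, d'=1/10
row 2: denom=10−2·1/5=48/5; d'=(1−2·1/10)/(48/5)=1/12
back: M2=1/12
back: M1=1/10−1/5·1/12=1/12
M: M0=0, M1=1/12, M2=1/12, M3=0
seg 0: a=0, c=M0/2=0, d=(M1−M0)/(6·3)=1/216, b=Δ0−h0·(2M0+M1)/6=-17/24
seg 1: a=-2, c=M1/2=1/24, d=(M2−M1)/(6·2)=0, b=Δ1−h1·(2M1+M2)/6=-7/12
seg 2: a=-3, c=M2/2=1/24, d=(M3−M2)/(6·3)=-1/216, b=Δ2−h2·(2M2+M3)/6=-5/12
t_q=23/4 → seg 2, τ=3/4; S=-3+-5/12·τ+1/24·τ²+-1/216·τ³=-1685/512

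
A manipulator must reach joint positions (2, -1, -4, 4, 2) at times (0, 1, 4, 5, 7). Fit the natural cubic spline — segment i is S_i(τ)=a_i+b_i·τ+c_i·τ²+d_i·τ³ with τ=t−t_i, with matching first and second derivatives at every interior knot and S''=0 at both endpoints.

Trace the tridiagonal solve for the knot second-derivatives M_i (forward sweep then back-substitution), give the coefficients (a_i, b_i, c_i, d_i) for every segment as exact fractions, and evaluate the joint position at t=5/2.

Δ: Δ0=-3, Δ1=-1, Δ2=8, Δ3=-1
row 1: diag=8, rhs=12; c'=3/8, d'=3/2
row 2: denom=8−3·3/8=55/8; d'=(54−3·3/2)/(55/8)=36/5
row 3: denom=6−1·8/55=322/55; d'=(-54−1·36/5)/(322/55)=-1683/161
back: M3=-1683/161
back: M2=36/5−8/55·-1683/161=1404/161
back: M1=3/2−3/8·1404/161=-285/161
M: M0=0, M1=-285/161, M2=1404/161, M3=-1683/161, M4=0
seg 0: a=2, c=M0/2=0, d=(M1−M0)/(6·1)=-95/322, b=Δ0−h0·(2M0+M1)/6=-871/322
seg 1: a=-1, c=M1/2=-285/322, d=(M2−M1)/(6·3)=563/966, b=Δ1−h1·(2M1+M2)/6=-578/161
seg 2: a=-4, c=M2/2=702/161, d=(M3−M2)/(6·1)=-147/46, b=Δ2−h2·(2M2+M3)/6=2201/322
seg 3: a=4, c=M3/2=-1683/322, d=(M4−M3)/(6·2)=561/644, b=Δ3−h3·(2M3+M4)/6=961/161
t_q=5/2 → seg 1, τ=3/2; S=-1+-578/161·τ+-285/322·τ²+563/966·τ³=-16511/2576

  seg 0: a=2 b=-871/322 c=0 d=-95/322
  seg 1: a=-1 b=-578/161 c=-285/322 d=563/966
  seg 2: a=-4 b=2201/322 c=702/161 d=-147/46
  seg 3: a=4 b=961/161 c=-1683/322 d=561/644
S(5/2) = -16511/2576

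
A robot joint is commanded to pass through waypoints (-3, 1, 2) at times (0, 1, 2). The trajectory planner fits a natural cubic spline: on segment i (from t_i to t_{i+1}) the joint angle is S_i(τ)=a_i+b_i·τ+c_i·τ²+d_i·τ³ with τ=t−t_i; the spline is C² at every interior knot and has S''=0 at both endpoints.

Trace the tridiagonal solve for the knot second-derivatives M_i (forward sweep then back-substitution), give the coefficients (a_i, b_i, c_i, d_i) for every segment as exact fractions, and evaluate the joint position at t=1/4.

Δ: Δ0=4, Δ1=1
row 1: diag=4, rhs=-18; c'=1/4, d'=-9/2
back: M1=-9/2
M: M0=0, M1=-9/2, M2=0
seg 0: a=-3, c=M0/2=0, d=(M1−M0)/(6·1)=-3/4, b=Δ0−h0·(2M0+M1)/6=19/4
seg 1: a=1, c=M1/2=-9/4, d=(M2−M1)/(6·1)=3/4, b=Δ1−h1·(2M1+M2)/6=5/2
t_q=1/4 → seg 0, τ=1/4; S=-3+19/4·τ+0·τ²+-3/4·τ³=-467/256

  seg 0: a=-3 b=19/4 c=0 d=-3/4
  seg 1: a=1 b=5/2 c=-9/4 d=3/4
S(1/4) = -467/256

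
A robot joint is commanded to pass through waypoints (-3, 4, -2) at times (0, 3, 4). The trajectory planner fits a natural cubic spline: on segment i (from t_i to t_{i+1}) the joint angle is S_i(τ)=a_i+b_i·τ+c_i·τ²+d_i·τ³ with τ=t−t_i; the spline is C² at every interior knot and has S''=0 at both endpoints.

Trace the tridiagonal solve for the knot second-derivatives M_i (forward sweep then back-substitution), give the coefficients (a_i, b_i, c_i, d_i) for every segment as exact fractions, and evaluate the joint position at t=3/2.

Δ: Δ0=7/3, Δ1=-6
row 1: diag=8, rhs=-50; c'=1/8, d'=-25/4
back: M1=-25/4
M: M0=0, M1=-25/4, M2=0
seg 0: a=-3, c=M0/2=0, d=(M1−M0)/(6·3)=-25/72, b=Δ0−h0·(2M0+M1)/6=131/24
seg 1: a=4, c=M1/2=-25/8, d=(M2−M1)/(6·1)=25/24, b=Δ1−h1·(2M1+M2)/6=-47/12
t_q=3/2 → seg 0, τ=3/2; S=-3+131/24·τ+0·τ²+-25/72·τ³=257/64

  seg 0: a=-3 b=131/24 c=0 d=-25/72
  seg 1: a=4 b=-47/12 c=-25/8 d=25/24
S(3/2) = 257/64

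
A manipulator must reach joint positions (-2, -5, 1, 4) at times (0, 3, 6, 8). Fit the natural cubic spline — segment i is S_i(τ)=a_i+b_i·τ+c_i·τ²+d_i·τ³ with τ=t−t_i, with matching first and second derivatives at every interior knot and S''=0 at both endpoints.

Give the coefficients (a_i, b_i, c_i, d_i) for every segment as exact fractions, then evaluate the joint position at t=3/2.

Δ: Δ0=-1, Δ1=2, Δ2=3/2
row 1: diag=12, rhs=18; c'=1/4, d'=3/2
row 2: denom=10−3·1/4=37/4; d'=(-3−3·3/2)/(37/4)=-30/37
back: M2=-30/37
back: M1=3/2−1/4·-30/37=63/37
M: M0=0, M1=63/37, M2=-30/37, M3=0
seg 0: a=-2, c=M0/2=0, d=(M1−M0)/(6·3)=7/74, b=Δ0−h0·(2M0+M1)/6=-137/74
seg 1: a=-5, c=M1/2=63/74, d=(M2−M1)/(6·3)=-31/222, b=Δ1−h1·(2M1+M2)/6=26/37
seg 2: a=1, c=M2/2=-15/37, d=(M3−M2)/(6·2)=5/74, b=Δ2−h2·(2M2+M3)/6=151/74
t_q=3/2 → seg 0, τ=3/2; S=-2+-137/74·τ+0·τ²+7/74·τ³=-2639/592

  seg 0: a=-2 b=-137/74 c=0 d=7/74
  seg 1: a=-5 b=26/37 c=63/74 d=-31/222
  seg 2: a=1 b=151/74 c=-15/37 d=5/74
S(3/2) = -2639/592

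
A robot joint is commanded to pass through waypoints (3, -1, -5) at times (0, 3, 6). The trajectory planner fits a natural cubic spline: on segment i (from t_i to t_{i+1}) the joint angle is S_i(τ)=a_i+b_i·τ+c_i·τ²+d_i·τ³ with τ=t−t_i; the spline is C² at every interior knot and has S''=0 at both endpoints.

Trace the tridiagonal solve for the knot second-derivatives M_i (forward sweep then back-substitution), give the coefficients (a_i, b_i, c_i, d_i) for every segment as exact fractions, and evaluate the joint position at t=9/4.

Δ: Δ0=-4/3, Δ1=-4/3
row 1: diag=12, rhs=0; c'=1/4, d'=0
back: M1=0
M: M0=0, M1=0, M2=0
seg 0: a=3, c=M0/2=0, d=(M1−M0)/(6·3)=0, b=Δ0−h0·(2M0+M1)/6=-4/3
seg 1: a=-1, c=M1/2=0, d=(M2−M1)/(6·3)=0, b=Δ1−h1·(2M1+M2)/6=-4/3
t_q=9/4 → seg 0, τ=9/4; S=3+-4/3·τ+0·τ²+0·τ³=0

  seg 0: a=3 b=-4/3 c=0 d=0
  seg 1: a=-1 b=-4/3 c=0 d=0
S(9/4) = 0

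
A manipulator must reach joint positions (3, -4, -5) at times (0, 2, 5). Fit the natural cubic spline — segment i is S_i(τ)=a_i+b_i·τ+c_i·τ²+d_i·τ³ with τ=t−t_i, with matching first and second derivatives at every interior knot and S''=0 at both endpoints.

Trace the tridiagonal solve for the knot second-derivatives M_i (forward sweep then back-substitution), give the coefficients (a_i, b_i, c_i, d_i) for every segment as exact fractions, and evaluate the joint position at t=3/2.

Δ: Δ0=-7/2, Δ1=-1/3
row 1: diag=10, rhs=19; c'=3/10, d'=19/10
back: M1=19/10
M: M0=0, M1=19/10, M2=0
seg 0: a=3, c=M0/2=0, d=(M1−M0)/(6·2)=19/120, b=Δ0−h0·(2M0+M1)/6=-62/15
seg 1: a=-4, c=M1/2=19/20, d=(M2−M1)/(6·3)=-19/180, b=Δ1−h1·(2M1+M2)/6=-67/30
t_q=3/2 → seg 0, τ=3/2; S=3+-62/15·τ+0·τ²+19/120·τ³=-853/320

  seg 0: a=3 b=-62/15 c=0 d=19/120
  seg 1: a=-4 b=-67/30 c=19/20 d=-19/180
S(3/2) = -853/320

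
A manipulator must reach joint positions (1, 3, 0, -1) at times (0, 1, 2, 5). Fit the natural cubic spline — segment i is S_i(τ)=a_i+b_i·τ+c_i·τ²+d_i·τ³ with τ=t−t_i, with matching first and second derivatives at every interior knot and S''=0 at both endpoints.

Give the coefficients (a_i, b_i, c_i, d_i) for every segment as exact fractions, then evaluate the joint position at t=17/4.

  seg 0: a=1 b=314/93 c=0 d=-128/93
  seg 1: a=3 b=-70/93 c=-128/31 d=175/93
  seg 2: a=0 b=-313/93 c=47/31 d=-47/279
S(17/4) = -3603/1984

Δ: Δ0=2, Δ1=-3, Δ2=-1/3
row 1: diag=4, rhs=-30; c'=1/4, d'=-15/2
row 2: denom=8−1·1/4=31/4; d'=(16−1·-15/2)/(31/4)=94/31
back: M2=94/31
back: M1=-15/2−1/4·94/31=-256/31
M: M0=0, M1=-256/31, M2=94/31, M3=0
seg 0: a=1, c=M0/2=0, d=(M1−M0)/(6·1)=-128/93, b=Δ0−h0·(2M0+M1)/6=314/93
seg 1: a=3, c=M1/2=-128/31, d=(M2−M1)/(6·1)=175/93, b=Δ1−h1·(2M1+M2)/6=-70/93
seg 2: a=0, c=M2/2=47/31, d=(M3−M2)/(6·3)=-47/279, b=Δ2−h2·(2M2+M3)/6=-313/93
t_q=17/4 → seg 2, τ=9/4; S=0+-313/93·τ+47/31·τ²+-47/279·τ³=-3603/1984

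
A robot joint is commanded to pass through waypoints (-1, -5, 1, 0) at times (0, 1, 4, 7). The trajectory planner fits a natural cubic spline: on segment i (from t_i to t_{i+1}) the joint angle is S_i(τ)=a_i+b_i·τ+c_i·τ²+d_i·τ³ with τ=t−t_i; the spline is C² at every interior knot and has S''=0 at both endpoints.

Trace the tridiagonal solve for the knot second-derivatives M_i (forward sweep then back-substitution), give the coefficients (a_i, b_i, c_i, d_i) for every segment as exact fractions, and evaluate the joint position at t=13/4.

Δ: Δ0=-4, Δ1=2, Δ2=-1/3
row 1: diag=8, rhs=36; c'=3/8, d'=9/2
row 2: denom=12−3·3/8=87/8; d'=(-14−3·9/2)/(87/8)=-220/87
back: M2=-220/87
back: M1=9/2−3/8·-220/87=158/29
M: M0=0, M1=158/29, M2=-220/87, M3=0
seg 0: a=-1, c=M0/2=0, d=(M1−M0)/(6·1)=79/87, b=Δ0−h0·(2M0+M1)/6=-427/87
seg 1: a=-5, c=M1/2=79/29, d=(M2−M1)/(6·3)=-347/783, b=Δ1−h1·(2M1+M2)/6=-190/87
seg 2: a=1, c=M2/2=-110/87, d=(M3−M2)/(6·3)=110/783, b=Δ2−h2·(2M2+M3)/6=191/87
t_q=13/4 → seg 1, τ=9/4; S=-5+-190/87·τ+79/29·τ²+-347/783·τ³=-2173/1856

  seg 0: a=-1 b=-427/87 c=0 d=79/87
  seg 1: a=-5 b=-190/87 c=79/29 d=-347/783
  seg 2: a=1 b=191/87 c=-110/87 d=110/783
S(13/4) = -2173/1856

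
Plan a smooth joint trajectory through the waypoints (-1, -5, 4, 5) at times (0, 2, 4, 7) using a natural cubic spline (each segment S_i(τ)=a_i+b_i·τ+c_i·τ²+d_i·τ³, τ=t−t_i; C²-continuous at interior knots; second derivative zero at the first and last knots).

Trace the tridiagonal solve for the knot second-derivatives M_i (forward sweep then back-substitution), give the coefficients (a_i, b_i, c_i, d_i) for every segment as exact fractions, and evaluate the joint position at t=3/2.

Δ: Δ0=-2, Δ1=9/2, Δ2=1/3
row 1: diag=8, rhs=39; c'=1/4, d'=39/8
row 2: denom=10−2·1/4=19/2; d'=(-25−2·39/8)/(19/2)=-139/38
back: M2=-139/38
back: M1=39/8−1/4·-139/38=110/19
M: M0=0, M1=110/19, M2=-139/38, M3=0
seg 0: a=-1, c=M0/2=0, d=(M1−M0)/(6·2)=55/114, b=Δ0−h0·(2M0+M1)/6=-224/57
seg 1: a=-5, c=M1/2=55/19, d=(M2−M1)/(6·2)=-359/456, b=Δ1−h1·(2M1+M2)/6=106/57
seg 2: a=4, c=M2/2=-139/76, d=(M3−M2)/(6·3)=139/684, b=Δ2−h2·(2M2+M3)/6=455/114
t_q=3/2 → seg 0, τ=3/2; S=-1+-224/57·τ+0·τ²+55/114·τ³=-1601/304

  seg 0: a=-1 b=-224/57 c=0 d=55/114
  seg 1: a=-5 b=106/57 c=55/19 d=-359/456
  seg 2: a=4 b=455/114 c=-139/76 d=139/684
S(3/2) = -1601/304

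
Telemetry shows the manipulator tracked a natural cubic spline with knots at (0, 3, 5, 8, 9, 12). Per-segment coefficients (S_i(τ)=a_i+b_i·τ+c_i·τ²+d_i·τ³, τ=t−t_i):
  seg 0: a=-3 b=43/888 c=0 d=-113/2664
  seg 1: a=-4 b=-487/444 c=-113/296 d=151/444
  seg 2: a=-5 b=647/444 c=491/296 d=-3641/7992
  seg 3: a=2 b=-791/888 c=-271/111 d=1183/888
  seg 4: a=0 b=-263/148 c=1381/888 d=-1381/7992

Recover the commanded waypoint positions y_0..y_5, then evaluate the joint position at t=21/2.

y_0=-3 y_1=-4 y_2=-5 y_3=2 y_4=0 y_5=4
S(21/2) = 593/2368

y_0 = S_0(0) = a_0 = -3
y_1 = S_1(0) = a_1 = -4
y_2 = S_2(0) = a_2 = -5
y_3 = S_3(0) = a_3 = 2
y_4 = S_4(0) = a_4 = 0
y_5 = S_4(3) = 4
t_q=21/2 is in segment 4 (τ=3/2); S_4(τ)=593/2368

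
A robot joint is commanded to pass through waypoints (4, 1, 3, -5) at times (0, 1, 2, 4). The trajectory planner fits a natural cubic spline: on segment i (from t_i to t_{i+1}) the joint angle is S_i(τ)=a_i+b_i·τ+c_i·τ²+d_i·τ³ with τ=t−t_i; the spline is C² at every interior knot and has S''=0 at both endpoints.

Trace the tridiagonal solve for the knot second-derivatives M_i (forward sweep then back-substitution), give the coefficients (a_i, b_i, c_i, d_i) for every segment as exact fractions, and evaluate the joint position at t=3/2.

Δ: Δ0=-3, Δ1=2, Δ2=-4
row 1: diag=4, rhs=30; c'=1/4, d'=15/2
row 2: denom=6−1·1/4=23/4; d'=(-36−1·15/2)/(23/4)=-174/23
back: M2=-174/23
back: M1=15/2−1/4·-174/23=216/23
M: M0=0, M1=216/23, M2=-174/23, M3=0
seg 0: a=4, c=M0/2=0, d=(M1−M0)/(6·1)=36/23, b=Δ0−h0·(2M0+M1)/6=-105/23
seg 1: a=1, c=M1/2=108/23, d=(M2−M1)/(6·1)=-65/23, b=Δ1−h1·(2M1+M2)/6=3/23
seg 2: a=3, c=M2/2=-87/23, d=(M3−M2)/(6·2)=29/46, b=Δ2−h2·(2M2+M3)/6=24/23
t_q=3/2 → seg 1, τ=1/2; S=1+3/23·τ+108/23·τ²+-65/23·τ³=347/184

  seg 0: a=4 b=-105/23 c=0 d=36/23
  seg 1: a=1 b=3/23 c=108/23 d=-65/23
  seg 2: a=3 b=24/23 c=-87/23 d=29/46
S(3/2) = 347/184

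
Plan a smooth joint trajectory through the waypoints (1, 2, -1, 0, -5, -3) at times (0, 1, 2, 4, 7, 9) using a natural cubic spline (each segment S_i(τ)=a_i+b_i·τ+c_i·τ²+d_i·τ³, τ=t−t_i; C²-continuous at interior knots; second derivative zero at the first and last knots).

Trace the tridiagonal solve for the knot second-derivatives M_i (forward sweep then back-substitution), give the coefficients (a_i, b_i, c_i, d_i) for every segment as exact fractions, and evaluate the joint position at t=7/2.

  seg 0: a=1 b=26009/11598 c=0 d=-14411/11598
  seg 1: a=2 b=-8612/5799 c=-14411/3866 d=25663/11598
  seg 2: a=-1 b=-26701/11598 c=5626/1933 d=-8753/11598
  seg 3: a=0 b=3287/11598 c=-3127/1933 d=1247/3866
  seg 4: a=-5 b=-4139/5799 c=4969/3866 d=-4969/23196
S(7/2) = -13973/30928

Δ: Δ0=1, Δ1=-3, Δ2=1/2, Δ3=-5/3, Δ4=1
row 1: diag=4, rhs=-24; c'=1/4, d'=-6
row 2: denom=6−1·1/4=23/4; d'=(21−1·-6)/(23/4)=108/23
row 3: denom=10−2·8/23=214/23; d'=(-13−2·108/23)/(214/23)=-515/214
row 4: denom=10−3·69/214=1933/214; d'=(16−3·-515/214)/(1933/214)=4969/1933
back: M4=4969/1933
back: M3=-515/214−69/214·4969/1933=-6254/1933
back: M2=108/23−8/23·-6254/1933=11252/1933
back: M1=-6−1/4·11252/1933=-14411/1933
M: M0=0, M1=-14411/1933, M2=11252/1933, M3=-6254/1933, M4=4969/1933, M5=0
seg 0: a=1, c=M0/2=0, d=(M1−M0)/(6·1)=-14411/11598, b=Δ0−h0·(2M0+M1)/6=26009/11598
seg 1: a=2, c=M1/2=-14411/3866, d=(M2−M1)/(6·1)=25663/11598, b=Δ1−h1·(2M1+M2)/6=-8612/5799
seg 2: a=-1, c=M2/2=5626/1933, d=(M3−M2)/(6·2)=-8753/11598, b=Δ2−h2·(2M2+M3)/6=-26701/11598
seg 3: a=0, c=M3/2=-3127/1933, d=(M4−M3)/(6·3)=1247/3866, b=Δ3−h3·(2M3+M4)/6=3287/11598
seg 4: a=-5, c=M4/2=4969/3866, d=(M5−M4)/(6·2)=-4969/23196, b=Δ4−h4·(2M4+M5)/6=-4139/5799
t_q=7/2 → seg 2, τ=3/2; S=-1+-26701/11598·τ+5626/1933·τ²+-8753/11598·τ³=-13973/30928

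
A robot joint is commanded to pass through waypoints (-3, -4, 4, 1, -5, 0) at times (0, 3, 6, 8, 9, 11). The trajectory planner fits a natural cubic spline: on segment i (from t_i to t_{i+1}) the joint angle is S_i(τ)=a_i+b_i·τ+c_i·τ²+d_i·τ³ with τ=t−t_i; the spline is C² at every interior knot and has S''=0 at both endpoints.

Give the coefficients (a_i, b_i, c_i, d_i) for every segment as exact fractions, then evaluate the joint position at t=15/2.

  seg 0: a=-3 b=-9613/7194 c=0 d=2405/21582
  seg 1: a=-4 b=6016/3597 c=2405/2398 d=-4831/21582
  seg 2: a=4 b=11843/7194 c=-1213/1199 d=-4039/14388
  seg 3: a=1 b=-3773/654 c=-6465/2398 d=8867/3597
  seg 4: a=-5 b=-27091/7194 c=11269/2398 d=-11269/14388
S(15/2) = 124529/38368

Δ: Δ0=-1/3, Δ1=8/3, Δ2=-3/2, Δ3=-6, Δ4=5/2
row 1: diag=12, rhs=18; c'=1/4, d'=3/2
row 2: denom=10−3·1/4=37/4; d'=(-25−3·3/2)/(37/4)=-118/37
row 3: denom=6−2·8/37=206/37; d'=(-27−2·-118/37)/(206/37)=-763/206
row 4: denom=6−1·37/206=1199/206; d'=(51−1·-763/206)/(1199/206)=11269/1199
back: M4=11269/1199
back: M3=-763/206−37/206·11269/1199=-6465/1199
back: M2=-118/37−8/37·-6465/1199=-2426/1199
back: M1=3/2−1/4·-2426/1199=2405/1199
M: M0=0, M1=2405/1199, M2=-2426/1199, M3=-6465/1199, M4=11269/1199, M5=0
seg 0: a=-3, c=M0/2=0, d=(M1−M0)/(6·3)=2405/21582, b=Δ0−h0·(2M0+M1)/6=-9613/7194
seg 1: a=-4, c=M1/2=2405/2398, d=(M2−M1)/(6·3)=-4831/21582, b=Δ1−h1·(2M1+M2)/6=6016/3597
seg 2: a=4, c=M2/2=-1213/1199, d=(M3−M2)/(6·2)=-4039/14388, b=Δ2−h2·(2M2+M3)/6=11843/7194
seg 3: a=1, c=M3/2=-6465/2398, d=(M4−M3)/(6·1)=8867/3597, b=Δ3−h3·(2M3+M4)/6=-3773/654
seg 4: a=-5, c=M4/2=11269/2398, d=(M5−M4)/(6·2)=-11269/14388, b=Δ4−h4·(2M4+M5)/6=-27091/7194
t_q=15/2 → seg 2, τ=3/2; S=4+11843/7194·τ+-1213/1199·τ²+-4039/14388·τ³=124529/38368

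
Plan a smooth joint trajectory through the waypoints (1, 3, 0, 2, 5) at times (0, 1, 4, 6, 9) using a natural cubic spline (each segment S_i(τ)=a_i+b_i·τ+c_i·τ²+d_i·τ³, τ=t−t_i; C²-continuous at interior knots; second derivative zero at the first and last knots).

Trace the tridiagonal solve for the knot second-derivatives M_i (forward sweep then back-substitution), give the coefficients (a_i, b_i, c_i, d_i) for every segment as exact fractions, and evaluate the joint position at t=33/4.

Δ: Δ0=2, Δ1=-1, Δ2=1, Δ3=1
row 1: diag=8, rhs=-18; c'=3/8, d'=-9/4
row 2: denom=10−3·3/8=71/8; d'=(12−3·-9/4)/(71/8)=150/71
row 3: denom=10−2·16/71=678/71; d'=(0−2·150/71)/(678/71)=-50/113
back: M3=-50/113
back: M2=150/71−16/71·-50/113=250/113
back: M1=-9/4−3/8·250/113=-348/113
M: M0=0, M1=-348/113, M2=250/113, M3=-50/113, M4=0
seg 0: a=1, c=M0/2=0, d=(M1−M0)/(6·1)=-58/113, b=Δ0−h0·(2M0+M1)/6=284/113
seg 1: a=3, c=M1/2=-174/113, d=(M2−M1)/(6·3)=299/1017, b=Δ1−h1·(2M1+M2)/6=110/113
seg 2: a=0, c=M2/2=125/113, d=(M3−M2)/(6·2)=-25/113, b=Δ2−h2·(2M2+M3)/6=-37/113
seg 3: a=2, c=M3/2=-25/113, d=(M4−M3)/(6·3)=25/1017, b=Δ3−h3·(2M3+M4)/6=163/113
t_q=33/4 → seg 3, τ=9/4; S=2+163/113·τ+-25/113·τ²+25/1017·τ³=31861/7232

  seg 0: a=1 b=284/113 c=0 d=-58/113
  seg 1: a=3 b=110/113 c=-174/113 d=299/1017
  seg 2: a=0 b=-37/113 c=125/113 d=-25/113
  seg 3: a=2 b=163/113 c=-25/113 d=25/1017
S(33/4) = 31861/7232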